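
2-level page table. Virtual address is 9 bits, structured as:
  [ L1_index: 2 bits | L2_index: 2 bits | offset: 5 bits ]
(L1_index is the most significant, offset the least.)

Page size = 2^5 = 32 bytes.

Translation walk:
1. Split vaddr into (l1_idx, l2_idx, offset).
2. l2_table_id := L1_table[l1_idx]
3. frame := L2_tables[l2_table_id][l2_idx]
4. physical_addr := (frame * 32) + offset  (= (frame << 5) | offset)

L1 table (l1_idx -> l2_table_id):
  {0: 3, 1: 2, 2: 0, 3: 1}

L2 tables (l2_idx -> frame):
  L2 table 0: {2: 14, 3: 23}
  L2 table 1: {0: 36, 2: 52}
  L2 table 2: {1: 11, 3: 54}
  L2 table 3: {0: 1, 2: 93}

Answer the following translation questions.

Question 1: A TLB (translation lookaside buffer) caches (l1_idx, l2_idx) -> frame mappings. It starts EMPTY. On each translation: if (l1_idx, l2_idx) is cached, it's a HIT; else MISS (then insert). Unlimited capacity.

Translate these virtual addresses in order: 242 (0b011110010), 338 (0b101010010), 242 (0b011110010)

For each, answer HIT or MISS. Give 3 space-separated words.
vaddr=242: (1,3) not in TLB -> MISS, insert
vaddr=338: (2,2) not in TLB -> MISS, insert
vaddr=242: (1,3) in TLB -> HIT

Answer: MISS MISS HIT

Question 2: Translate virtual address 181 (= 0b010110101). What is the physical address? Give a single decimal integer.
vaddr = 181 = 0b010110101
Split: l1_idx=1, l2_idx=1, offset=21
L1[1] = 2
L2[2][1] = 11
paddr = 11 * 32 + 21 = 373

Answer: 373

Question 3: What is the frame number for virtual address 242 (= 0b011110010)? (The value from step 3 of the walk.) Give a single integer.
vaddr = 242: l1_idx=1, l2_idx=3
L1[1] = 2; L2[2][3] = 54

Answer: 54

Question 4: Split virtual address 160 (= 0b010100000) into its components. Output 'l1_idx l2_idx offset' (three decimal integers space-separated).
Answer: 1 1 0

Derivation:
vaddr = 160 = 0b010100000
  top 2 bits -> l1_idx = 1
  next 2 bits -> l2_idx = 1
  bottom 5 bits -> offset = 0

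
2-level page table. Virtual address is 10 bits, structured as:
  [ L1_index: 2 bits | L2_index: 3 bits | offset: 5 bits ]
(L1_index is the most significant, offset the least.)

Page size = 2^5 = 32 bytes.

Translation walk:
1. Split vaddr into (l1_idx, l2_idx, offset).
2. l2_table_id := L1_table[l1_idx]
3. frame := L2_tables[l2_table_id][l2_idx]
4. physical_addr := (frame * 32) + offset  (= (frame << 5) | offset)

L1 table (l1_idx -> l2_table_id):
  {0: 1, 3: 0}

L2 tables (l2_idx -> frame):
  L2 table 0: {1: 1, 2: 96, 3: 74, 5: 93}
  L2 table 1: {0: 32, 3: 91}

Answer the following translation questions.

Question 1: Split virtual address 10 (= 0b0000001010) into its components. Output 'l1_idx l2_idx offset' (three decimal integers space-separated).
Answer: 0 0 10

Derivation:
vaddr = 10 = 0b0000001010
  top 2 bits -> l1_idx = 0
  next 3 bits -> l2_idx = 0
  bottom 5 bits -> offset = 10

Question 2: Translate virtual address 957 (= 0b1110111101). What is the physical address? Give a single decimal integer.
vaddr = 957 = 0b1110111101
Split: l1_idx=3, l2_idx=5, offset=29
L1[3] = 0
L2[0][5] = 93
paddr = 93 * 32 + 29 = 3005

Answer: 3005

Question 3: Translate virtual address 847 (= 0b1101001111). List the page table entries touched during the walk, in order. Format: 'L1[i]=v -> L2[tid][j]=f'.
vaddr = 847 = 0b1101001111
Split: l1_idx=3, l2_idx=2, offset=15

Answer: L1[3]=0 -> L2[0][2]=96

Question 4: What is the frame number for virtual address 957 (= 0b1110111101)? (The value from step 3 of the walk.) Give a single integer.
Answer: 93

Derivation:
vaddr = 957: l1_idx=3, l2_idx=5
L1[3] = 0; L2[0][5] = 93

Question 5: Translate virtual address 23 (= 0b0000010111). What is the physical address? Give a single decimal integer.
vaddr = 23 = 0b0000010111
Split: l1_idx=0, l2_idx=0, offset=23
L1[0] = 1
L2[1][0] = 32
paddr = 32 * 32 + 23 = 1047

Answer: 1047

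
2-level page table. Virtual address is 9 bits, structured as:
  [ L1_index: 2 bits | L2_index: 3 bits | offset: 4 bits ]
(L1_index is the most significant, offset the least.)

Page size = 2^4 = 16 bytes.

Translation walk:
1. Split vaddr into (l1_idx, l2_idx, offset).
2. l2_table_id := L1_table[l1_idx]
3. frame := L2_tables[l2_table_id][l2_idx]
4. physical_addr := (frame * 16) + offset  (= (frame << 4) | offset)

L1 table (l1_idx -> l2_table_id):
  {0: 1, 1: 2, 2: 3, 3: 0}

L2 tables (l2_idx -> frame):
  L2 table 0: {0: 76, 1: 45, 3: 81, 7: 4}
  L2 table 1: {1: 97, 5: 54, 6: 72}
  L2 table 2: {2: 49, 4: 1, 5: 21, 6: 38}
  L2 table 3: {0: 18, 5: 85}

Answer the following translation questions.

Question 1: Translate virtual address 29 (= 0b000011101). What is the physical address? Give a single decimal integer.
Answer: 1565

Derivation:
vaddr = 29 = 0b000011101
Split: l1_idx=0, l2_idx=1, offset=13
L1[0] = 1
L2[1][1] = 97
paddr = 97 * 16 + 13 = 1565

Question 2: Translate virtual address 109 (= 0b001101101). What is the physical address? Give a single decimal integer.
vaddr = 109 = 0b001101101
Split: l1_idx=0, l2_idx=6, offset=13
L1[0] = 1
L2[1][6] = 72
paddr = 72 * 16 + 13 = 1165

Answer: 1165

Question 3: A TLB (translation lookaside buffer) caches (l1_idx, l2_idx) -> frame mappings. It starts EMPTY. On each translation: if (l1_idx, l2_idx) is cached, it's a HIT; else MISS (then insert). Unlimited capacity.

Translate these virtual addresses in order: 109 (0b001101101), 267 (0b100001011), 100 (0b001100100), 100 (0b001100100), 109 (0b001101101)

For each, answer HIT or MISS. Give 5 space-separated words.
vaddr=109: (0,6) not in TLB -> MISS, insert
vaddr=267: (2,0) not in TLB -> MISS, insert
vaddr=100: (0,6) in TLB -> HIT
vaddr=100: (0,6) in TLB -> HIT
vaddr=109: (0,6) in TLB -> HIT

Answer: MISS MISS HIT HIT HIT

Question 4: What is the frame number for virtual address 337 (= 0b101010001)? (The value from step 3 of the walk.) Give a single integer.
Answer: 85

Derivation:
vaddr = 337: l1_idx=2, l2_idx=5
L1[2] = 3; L2[3][5] = 85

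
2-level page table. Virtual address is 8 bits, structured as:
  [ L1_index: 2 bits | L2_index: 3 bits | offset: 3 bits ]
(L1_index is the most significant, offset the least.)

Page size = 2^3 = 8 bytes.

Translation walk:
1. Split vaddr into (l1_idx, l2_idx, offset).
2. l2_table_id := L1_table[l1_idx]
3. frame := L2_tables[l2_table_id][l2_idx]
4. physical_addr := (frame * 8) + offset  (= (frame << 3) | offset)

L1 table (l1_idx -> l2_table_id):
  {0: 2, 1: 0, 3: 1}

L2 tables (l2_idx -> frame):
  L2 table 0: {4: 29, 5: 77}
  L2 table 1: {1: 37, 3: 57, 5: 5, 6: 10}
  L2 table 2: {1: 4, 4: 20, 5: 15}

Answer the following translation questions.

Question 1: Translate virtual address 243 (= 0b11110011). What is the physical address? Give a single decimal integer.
Answer: 83

Derivation:
vaddr = 243 = 0b11110011
Split: l1_idx=3, l2_idx=6, offset=3
L1[3] = 1
L2[1][6] = 10
paddr = 10 * 8 + 3 = 83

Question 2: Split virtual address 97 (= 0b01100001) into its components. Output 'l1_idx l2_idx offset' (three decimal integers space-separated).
Answer: 1 4 1

Derivation:
vaddr = 97 = 0b01100001
  top 2 bits -> l1_idx = 1
  next 3 bits -> l2_idx = 4
  bottom 3 bits -> offset = 1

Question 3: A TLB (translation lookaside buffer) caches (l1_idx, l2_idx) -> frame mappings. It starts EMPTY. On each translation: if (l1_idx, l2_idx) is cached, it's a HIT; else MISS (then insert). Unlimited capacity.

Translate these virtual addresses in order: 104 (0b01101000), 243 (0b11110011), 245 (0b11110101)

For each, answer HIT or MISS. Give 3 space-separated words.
vaddr=104: (1,5) not in TLB -> MISS, insert
vaddr=243: (3,6) not in TLB -> MISS, insert
vaddr=245: (3,6) in TLB -> HIT

Answer: MISS MISS HIT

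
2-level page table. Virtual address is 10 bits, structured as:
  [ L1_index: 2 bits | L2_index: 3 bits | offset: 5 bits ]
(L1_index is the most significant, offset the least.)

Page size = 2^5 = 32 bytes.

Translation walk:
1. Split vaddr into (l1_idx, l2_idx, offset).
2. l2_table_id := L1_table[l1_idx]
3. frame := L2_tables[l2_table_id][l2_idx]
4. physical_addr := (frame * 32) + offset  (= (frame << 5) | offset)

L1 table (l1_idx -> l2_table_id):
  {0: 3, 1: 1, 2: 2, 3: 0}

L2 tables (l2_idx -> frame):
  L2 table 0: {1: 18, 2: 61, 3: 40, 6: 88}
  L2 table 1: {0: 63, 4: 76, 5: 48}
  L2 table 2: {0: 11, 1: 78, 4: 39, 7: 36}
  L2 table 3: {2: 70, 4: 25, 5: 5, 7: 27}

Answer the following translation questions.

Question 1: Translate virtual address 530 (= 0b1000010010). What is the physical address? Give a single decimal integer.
Answer: 370

Derivation:
vaddr = 530 = 0b1000010010
Split: l1_idx=2, l2_idx=0, offset=18
L1[2] = 2
L2[2][0] = 11
paddr = 11 * 32 + 18 = 370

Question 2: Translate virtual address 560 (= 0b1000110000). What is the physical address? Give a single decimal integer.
vaddr = 560 = 0b1000110000
Split: l1_idx=2, l2_idx=1, offset=16
L1[2] = 2
L2[2][1] = 78
paddr = 78 * 32 + 16 = 2512

Answer: 2512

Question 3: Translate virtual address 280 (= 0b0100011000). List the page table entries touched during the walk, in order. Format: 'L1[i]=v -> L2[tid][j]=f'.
Answer: L1[1]=1 -> L2[1][0]=63

Derivation:
vaddr = 280 = 0b0100011000
Split: l1_idx=1, l2_idx=0, offset=24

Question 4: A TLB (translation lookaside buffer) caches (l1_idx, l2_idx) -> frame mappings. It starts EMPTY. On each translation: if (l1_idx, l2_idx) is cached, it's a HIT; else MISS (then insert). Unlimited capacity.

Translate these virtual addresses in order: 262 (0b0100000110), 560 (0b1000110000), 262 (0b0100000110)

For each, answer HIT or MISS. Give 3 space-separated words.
vaddr=262: (1,0) not in TLB -> MISS, insert
vaddr=560: (2,1) not in TLB -> MISS, insert
vaddr=262: (1,0) in TLB -> HIT

Answer: MISS MISS HIT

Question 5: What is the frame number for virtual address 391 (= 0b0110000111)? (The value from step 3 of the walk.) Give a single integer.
vaddr = 391: l1_idx=1, l2_idx=4
L1[1] = 1; L2[1][4] = 76

Answer: 76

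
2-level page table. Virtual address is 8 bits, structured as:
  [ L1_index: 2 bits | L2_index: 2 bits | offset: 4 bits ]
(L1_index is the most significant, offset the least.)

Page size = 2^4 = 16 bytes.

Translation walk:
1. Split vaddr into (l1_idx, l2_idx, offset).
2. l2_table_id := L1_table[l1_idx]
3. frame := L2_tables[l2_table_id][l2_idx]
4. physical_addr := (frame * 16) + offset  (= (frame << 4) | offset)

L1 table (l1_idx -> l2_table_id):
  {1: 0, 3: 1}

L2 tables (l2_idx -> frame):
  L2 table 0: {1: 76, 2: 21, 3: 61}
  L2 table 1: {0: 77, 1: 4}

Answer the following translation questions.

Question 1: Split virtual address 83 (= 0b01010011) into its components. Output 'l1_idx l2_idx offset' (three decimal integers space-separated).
Answer: 1 1 3

Derivation:
vaddr = 83 = 0b01010011
  top 2 bits -> l1_idx = 1
  next 2 bits -> l2_idx = 1
  bottom 4 bits -> offset = 3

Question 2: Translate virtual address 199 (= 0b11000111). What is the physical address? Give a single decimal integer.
Answer: 1239

Derivation:
vaddr = 199 = 0b11000111
Split: l1_idx=3, l2_idx=0, offset=7
L1[3] = 1
L2[1][0] = 77
paddr = 77 * 16 + 7 = 1239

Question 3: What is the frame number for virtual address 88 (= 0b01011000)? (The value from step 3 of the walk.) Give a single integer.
Answer: 76

Derivation:
vaddr = 88: l1_idx=1, l2_idx=1
L1[1] = 0; L2[0][1] = 76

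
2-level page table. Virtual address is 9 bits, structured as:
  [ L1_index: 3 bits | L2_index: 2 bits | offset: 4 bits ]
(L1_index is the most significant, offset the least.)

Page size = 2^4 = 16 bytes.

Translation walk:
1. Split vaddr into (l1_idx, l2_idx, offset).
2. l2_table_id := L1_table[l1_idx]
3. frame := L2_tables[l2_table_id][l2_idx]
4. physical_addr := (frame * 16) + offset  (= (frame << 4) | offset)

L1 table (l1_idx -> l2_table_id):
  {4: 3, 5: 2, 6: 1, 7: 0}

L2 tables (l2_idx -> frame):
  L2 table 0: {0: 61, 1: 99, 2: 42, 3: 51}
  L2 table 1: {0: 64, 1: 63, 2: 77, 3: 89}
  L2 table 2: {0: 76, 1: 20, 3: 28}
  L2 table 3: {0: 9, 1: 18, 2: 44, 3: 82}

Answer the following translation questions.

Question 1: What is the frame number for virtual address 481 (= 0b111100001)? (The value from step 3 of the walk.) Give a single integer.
Answer: 42

Derivation:
vaddr = 481: l1_idx=7, l2_idx=2
L1[7] = 0; L2[0][2] = 42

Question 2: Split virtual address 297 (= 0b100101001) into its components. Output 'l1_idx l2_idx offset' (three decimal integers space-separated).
Answer: 4 2 9

Derivation:
vaddr = 297 = 0b100101001
  top 3 bits -> l1_idx = 4
  next 2 bits -> l2_idx = 2
  bottom 4 bits -> offset = 9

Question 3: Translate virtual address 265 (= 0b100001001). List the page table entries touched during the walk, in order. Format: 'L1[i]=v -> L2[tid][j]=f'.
vaddr = 265 = 0b100001001
Split: l1_idx=4, l2_idx=0, offset=9

Answer: L1[4]=3 -> L2[3][0]=9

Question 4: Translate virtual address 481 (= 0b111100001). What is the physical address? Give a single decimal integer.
vaddr = 481 = 0b111100001
Split: l1_idx=7, l2_idx=2, offset=1
L1[7] = 0
L2[0][2] = 42
paddr = 42 * 16 + 1 = 673

Answer: 673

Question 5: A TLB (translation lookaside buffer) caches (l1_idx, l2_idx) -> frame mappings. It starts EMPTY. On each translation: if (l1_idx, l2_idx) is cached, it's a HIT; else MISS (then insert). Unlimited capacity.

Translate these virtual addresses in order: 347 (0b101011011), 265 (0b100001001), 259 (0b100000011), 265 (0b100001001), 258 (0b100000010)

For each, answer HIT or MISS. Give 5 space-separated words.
vaddr=347: (5,1) not in TLB -> MISS, insert
vaddr=265: (4,0) not in TLB -> MISS, insert
vaddr=259: (4,0) in TLB -> HIT
vaddr=265: (4,0) in TLB -> HIT
vaddr=258: (4,0) in TLB -> HIT

Answer: MISS MISS HIT HIT HIT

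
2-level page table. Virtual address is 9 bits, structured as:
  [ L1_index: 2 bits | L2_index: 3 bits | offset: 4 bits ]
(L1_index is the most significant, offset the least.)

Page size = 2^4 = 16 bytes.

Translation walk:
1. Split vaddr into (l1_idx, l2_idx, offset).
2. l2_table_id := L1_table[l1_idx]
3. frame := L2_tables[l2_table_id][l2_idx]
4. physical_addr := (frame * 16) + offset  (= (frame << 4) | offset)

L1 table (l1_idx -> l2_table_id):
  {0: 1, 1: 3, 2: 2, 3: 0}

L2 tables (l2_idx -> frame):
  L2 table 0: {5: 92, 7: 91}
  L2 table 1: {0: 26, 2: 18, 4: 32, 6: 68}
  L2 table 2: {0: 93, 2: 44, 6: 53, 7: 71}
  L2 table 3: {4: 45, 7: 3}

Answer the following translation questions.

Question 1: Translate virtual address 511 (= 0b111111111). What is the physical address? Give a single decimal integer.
vaddr = 511 = 0b111111111
Split: l1_idx=3, l2_idx=7, offset=15
L1[3] = 0
L2[0][7] = 91
paddr = 91 * 16 + 15 = 1471

Answer: 1471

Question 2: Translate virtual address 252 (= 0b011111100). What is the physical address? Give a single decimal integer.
vaddr = 252 = 0b011111100
Split: l1_idx=1, l2_idx=7, offset=12
L1[1] = 3
L2[3][7] = 3
paddr = 3 * 16 + 12 = 60

Answer: 60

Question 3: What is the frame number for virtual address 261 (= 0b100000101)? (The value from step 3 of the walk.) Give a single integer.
Answer: 93

Derivation:
vaddr = 261: l1_idx=2, l2_idx=0
L1[2] = 2; L2[2][0] = 93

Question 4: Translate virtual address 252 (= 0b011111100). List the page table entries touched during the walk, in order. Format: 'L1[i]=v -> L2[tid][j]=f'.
vaddr = 252 = 0b011111100
Split: l1_idx=1, l2_idx=7, offset=12

Answer: L1[1]=3 -> L2[3][7]=3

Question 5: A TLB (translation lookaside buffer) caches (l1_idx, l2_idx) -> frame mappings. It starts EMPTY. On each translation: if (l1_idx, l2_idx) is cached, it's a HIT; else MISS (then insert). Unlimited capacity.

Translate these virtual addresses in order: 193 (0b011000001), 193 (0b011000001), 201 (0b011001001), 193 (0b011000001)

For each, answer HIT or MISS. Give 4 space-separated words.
Answer: MISS HIT HIT HIT

Derivation:
vaddr=193: (1,4) not in TLB -> MISS, insert
vaddr=193: (1,4) in TLB -> HIT
vaddr=201: (1,4) in TLB -> HIT
vaddr=193: (1,4) in TLB -> HIT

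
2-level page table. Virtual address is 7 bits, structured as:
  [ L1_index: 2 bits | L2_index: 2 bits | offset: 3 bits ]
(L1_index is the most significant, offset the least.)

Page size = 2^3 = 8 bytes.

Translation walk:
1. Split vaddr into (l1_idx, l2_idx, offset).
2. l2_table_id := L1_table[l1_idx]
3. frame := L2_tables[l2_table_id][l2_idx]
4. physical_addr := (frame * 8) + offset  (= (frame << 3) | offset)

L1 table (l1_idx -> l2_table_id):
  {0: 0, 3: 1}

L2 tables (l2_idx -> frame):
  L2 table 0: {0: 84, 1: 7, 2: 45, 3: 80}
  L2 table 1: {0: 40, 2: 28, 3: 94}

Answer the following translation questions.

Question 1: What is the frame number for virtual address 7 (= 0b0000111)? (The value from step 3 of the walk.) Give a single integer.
Answer: 84

Derivation:
vaddr = 7: l1_idx=0, l2_idx=0
L1[0] = 0; L2[0][0] = 84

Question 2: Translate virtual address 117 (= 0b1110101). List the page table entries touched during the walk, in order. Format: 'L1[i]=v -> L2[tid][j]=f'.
vaddr = 117 = 0b1110101
Split: l1_idx=3, l2_idx=2, offset=5

Answer: L1[3]=1 -> L2[1][2]=28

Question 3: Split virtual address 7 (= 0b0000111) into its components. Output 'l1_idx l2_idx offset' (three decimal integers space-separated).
Answer: 0 0 7

Derivation:
vaddr = 7 = 0b0000111
  top 2 bits -> l1_idx = 0
  next 2 bits -> l2_idx = 0
  bottom 3 bits -> offset = 7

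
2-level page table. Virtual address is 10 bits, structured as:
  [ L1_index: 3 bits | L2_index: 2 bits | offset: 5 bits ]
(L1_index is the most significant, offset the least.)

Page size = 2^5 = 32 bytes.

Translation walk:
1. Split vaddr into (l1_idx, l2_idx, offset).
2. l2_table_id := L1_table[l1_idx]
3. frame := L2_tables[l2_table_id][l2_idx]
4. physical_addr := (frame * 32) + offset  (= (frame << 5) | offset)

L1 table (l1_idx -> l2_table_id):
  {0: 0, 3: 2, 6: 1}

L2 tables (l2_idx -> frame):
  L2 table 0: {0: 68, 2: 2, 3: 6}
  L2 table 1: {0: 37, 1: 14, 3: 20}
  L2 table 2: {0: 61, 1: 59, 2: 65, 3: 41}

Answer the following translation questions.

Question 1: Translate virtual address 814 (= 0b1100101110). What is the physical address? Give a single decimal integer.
Answer: 462

Derivation:
vaddr = 814 = 0b1100101110
Split: l1_idx=6, l2_idx=1, offset=14
L1[6] = 1
L2[1][1] = 14
paddr = 14 * 32 + 14 = 462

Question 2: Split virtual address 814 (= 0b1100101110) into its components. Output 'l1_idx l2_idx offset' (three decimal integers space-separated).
Answer: 6 1 14

Derivation:
vaddr = 814 = 0b1100101110
  top 3 bits -> l1_idx = 6
  next 2 bits -> l2_idx = 1
  bottom 5 bits -> offset = 14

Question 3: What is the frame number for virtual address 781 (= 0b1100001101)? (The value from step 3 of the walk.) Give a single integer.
Answer: 37

Derivation:
vaddr = 781: l1_idx=6, l2_idx=0
L1[6] = 1; L2[1][0] = 37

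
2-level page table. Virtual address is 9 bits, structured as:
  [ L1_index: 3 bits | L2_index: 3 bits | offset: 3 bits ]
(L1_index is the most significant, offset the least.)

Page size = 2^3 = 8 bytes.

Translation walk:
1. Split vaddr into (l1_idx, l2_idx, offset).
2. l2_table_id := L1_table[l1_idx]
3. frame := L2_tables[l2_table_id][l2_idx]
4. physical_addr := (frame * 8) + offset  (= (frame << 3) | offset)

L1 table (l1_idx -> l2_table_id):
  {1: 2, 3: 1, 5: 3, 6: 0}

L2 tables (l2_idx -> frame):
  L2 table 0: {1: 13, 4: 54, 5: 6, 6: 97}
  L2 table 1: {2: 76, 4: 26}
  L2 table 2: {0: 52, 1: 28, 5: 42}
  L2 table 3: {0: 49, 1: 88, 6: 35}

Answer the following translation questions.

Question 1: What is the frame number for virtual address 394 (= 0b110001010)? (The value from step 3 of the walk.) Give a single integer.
vaddr = 394: l1_idx=6, l2_idx=1
L1[6] = 0; L2[0][1] = 13

Answer: 13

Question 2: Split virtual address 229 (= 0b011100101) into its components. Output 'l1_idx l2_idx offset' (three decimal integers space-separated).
Answer: 3 4 5

Derivation:
vaddr = 229 = 0b011100101
  top 3 bits -> l1_idx = 3
  next 3 bits -> l2_idx = 4
  bottom 3 bits -> offset = 5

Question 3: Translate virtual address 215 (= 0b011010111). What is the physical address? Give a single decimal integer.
vaddr = 215 = 0b011010111
Split: l1_idx=3, l2_idx=2, offset=7
L1[3] = 1
L2[1][2] = 76
paddr = 76 * 8 + 7 = 615

Answer: 615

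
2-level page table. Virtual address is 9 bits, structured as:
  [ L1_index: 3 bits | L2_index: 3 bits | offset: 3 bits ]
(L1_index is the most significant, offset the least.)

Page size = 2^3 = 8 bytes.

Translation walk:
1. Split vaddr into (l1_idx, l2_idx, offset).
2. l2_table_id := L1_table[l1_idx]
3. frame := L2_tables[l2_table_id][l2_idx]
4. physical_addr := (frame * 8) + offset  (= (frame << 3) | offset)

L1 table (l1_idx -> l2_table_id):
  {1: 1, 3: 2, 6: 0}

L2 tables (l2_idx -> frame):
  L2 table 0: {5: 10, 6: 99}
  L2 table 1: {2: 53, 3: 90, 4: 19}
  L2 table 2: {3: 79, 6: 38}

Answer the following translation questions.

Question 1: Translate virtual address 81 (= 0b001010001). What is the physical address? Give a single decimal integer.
vaddr = 81 = 0b001010001
Split: l1_idx=1, l2_idx=2, offset=1
L1[1] = 1
L2[1][2] = 53
paddr = 53 * 8 + 1 = 425

Answer: 425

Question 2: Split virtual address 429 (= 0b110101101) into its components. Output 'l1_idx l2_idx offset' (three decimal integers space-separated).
Answer: 6 5 5

Derivation:
vaddr = 429 = 0b110101101
  top 3 bits -> l1_idx = 6
  next 3 bits -> l2_idx = 5
  bottom 3 bits -> offset = 5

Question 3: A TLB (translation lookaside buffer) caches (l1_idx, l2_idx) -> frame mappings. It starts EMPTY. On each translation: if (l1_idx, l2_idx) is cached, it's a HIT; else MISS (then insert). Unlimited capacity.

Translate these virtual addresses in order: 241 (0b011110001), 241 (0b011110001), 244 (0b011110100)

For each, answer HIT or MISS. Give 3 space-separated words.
Answer: MISS HIT HIT

Derivation:
vaddr=241: (3,6) not in TLB -> MISS, insert
vaddr=241: (3,6) in TLB -> HIT
vaddr=244: (3,6) in TLB -> HIT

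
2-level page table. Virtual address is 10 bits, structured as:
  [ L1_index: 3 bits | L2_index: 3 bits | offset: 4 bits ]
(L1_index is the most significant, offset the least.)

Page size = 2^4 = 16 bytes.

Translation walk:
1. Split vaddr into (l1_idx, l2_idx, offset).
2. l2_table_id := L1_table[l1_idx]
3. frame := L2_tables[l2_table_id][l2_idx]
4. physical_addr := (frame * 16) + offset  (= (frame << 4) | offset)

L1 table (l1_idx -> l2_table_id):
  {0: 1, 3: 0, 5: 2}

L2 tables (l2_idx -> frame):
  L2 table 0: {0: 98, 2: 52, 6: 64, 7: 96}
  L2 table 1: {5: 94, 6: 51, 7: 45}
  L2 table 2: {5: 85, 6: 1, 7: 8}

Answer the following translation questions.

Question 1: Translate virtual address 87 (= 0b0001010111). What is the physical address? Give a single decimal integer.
vaddr = 87 = 0b0001010111
Split: l1_idx=0, l2_idx=5, offset=7
L1[0] = 1
L2[1][5] = 94
paddr = 94 * 16 + 7 = 1511

Answer: 1511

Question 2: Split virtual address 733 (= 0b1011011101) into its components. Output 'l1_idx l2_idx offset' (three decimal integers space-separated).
Answer: 5 5 13

Derivation:
vaddr = 733 = 0b1011011101
  top 3 bits -> l1_idx = 5
  next 3 bits -> l2_idx = 5
  bottom 4 bits -> offset = 13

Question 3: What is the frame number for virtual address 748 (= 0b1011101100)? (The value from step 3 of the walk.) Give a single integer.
Answer: 1

Derivation:
vaddr = 748: l1_idx=5, l2_idx=6
L1[5] = 2; L2[2][6] = 1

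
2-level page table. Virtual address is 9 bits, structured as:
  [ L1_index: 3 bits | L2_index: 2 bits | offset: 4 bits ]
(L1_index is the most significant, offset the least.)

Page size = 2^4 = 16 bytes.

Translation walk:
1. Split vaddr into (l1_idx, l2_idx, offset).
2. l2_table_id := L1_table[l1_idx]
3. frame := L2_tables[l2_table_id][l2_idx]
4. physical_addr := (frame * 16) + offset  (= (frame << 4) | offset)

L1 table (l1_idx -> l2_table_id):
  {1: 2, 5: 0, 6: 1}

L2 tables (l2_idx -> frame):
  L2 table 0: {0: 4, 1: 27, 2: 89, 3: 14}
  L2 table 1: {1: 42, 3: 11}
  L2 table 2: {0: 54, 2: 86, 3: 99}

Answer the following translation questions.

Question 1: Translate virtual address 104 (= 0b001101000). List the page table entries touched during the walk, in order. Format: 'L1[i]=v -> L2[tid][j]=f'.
Answer: L1[1]=2 -> L2[2][2]=86

Derivation:
vaddr = 104 = 0b001101000
Split: l1_idx=1, l2_idx=2, offset=8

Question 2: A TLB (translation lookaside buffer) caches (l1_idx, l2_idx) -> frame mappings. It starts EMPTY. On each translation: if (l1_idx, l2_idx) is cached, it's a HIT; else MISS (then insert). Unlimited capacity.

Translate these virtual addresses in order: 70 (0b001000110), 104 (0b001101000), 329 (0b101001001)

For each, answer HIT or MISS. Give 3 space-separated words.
Answer: MISS MISS MISS

Derivation:
vaddr=70: (1,0) not in TLB -> MISS, insert
vaddr=104: (1,2) not in TLB -> MISS, insert
vaddr=329: (5,0) not in TLB -> MISS, insert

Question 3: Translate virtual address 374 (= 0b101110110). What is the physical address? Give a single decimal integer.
vaddr = 374 = 0b101110110
Split: l1_idx=5, l2_idx=3, offset=6
L1[5] = 0
L2[0][3] = 14
paddr = 14 * 16 + 6 = 230

Answer: 230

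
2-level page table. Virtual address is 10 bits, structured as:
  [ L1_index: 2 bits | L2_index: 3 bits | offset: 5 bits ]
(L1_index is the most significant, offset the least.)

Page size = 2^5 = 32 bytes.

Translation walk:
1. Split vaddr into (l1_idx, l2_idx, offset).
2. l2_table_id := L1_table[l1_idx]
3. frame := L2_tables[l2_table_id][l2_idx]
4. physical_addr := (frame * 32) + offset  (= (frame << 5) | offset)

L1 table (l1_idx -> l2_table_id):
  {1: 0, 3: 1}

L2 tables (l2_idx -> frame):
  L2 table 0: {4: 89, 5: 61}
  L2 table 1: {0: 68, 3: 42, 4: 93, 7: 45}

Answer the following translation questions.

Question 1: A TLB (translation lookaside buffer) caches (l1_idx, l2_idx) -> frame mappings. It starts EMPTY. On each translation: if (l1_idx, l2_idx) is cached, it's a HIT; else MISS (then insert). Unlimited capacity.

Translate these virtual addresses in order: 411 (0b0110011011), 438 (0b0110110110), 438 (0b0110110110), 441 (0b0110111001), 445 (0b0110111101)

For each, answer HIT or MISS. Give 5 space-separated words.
vaddr=411: (1,4) not in TLB -> MISS, insert
vaddr=438: (1,5) not in TLB -> MISS, insert
vaddr=438: (1,5) in TLB -> HIT
vaddr=441: (1,5) in TLB -> HIT
vaddr=445: (1,5) in TLB -> HIT

Answer: MISS MISS HIT HIT HIT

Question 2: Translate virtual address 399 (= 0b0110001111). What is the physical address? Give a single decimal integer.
vaddr = 399 = 0b0110001111
Split: l1_idx=1, l2_idx=4, offset=15
L1[1] = 0
L2[0][4] = 89
paddr = 89 * 32 + 15 = 2863

Answer: 2863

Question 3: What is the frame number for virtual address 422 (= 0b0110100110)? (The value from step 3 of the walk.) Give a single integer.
Answer: 61

Derivation:
vaddr = 422: l1_idx=1, l2_idx=5
L1[1] = 0; L2[0][5] = 61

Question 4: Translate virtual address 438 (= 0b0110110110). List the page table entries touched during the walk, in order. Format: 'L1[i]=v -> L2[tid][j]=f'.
Answer: L1[1]=0 -> L2[0][5]=61

Derivation:
vaddr = 438 = 0b0110110110
Split: l1_idx=1, l2_idx=5, offset=22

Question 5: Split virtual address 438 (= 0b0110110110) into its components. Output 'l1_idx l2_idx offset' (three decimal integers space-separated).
vaddr = 438 = 0b0110110110
  top 2 bits -> l1_idx = 1
  next 3 bits -> l2_idx = 5
  bottom 5 bits -> offset = 22

Answer: 1 5 22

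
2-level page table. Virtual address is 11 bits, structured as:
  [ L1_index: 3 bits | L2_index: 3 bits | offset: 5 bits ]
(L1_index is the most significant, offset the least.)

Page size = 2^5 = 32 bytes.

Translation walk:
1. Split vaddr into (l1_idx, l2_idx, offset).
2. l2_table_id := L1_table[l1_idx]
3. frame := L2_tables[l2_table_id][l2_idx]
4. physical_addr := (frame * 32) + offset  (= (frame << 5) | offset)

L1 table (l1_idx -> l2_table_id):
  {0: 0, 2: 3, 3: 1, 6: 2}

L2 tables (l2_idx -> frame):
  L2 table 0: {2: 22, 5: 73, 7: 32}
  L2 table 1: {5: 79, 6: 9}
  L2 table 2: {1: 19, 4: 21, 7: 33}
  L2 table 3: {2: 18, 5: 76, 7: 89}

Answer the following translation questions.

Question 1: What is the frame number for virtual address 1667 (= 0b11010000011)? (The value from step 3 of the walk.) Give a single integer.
Answer: 21

Derivation:
vaddr = 1667: l1_idx=6, l2_idx=4
L1[6] = 2; L2[2][4] = 21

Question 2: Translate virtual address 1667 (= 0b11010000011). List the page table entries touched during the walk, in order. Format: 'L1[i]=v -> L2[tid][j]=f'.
Answer: L1[6]=2 -> L2[2][4]=21

Derivation:
vaddr = 1667 = 0b11010000011
Split: l1_idx=6, l2_idx=4, offset=3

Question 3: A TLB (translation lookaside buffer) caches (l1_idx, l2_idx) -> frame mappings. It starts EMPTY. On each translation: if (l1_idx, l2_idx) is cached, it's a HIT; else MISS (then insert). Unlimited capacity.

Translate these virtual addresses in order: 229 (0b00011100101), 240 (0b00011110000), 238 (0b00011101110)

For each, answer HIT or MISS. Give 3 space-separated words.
vaddr=229: (0,7) not in TLB -> MISS, insert
vaddr=240: (0,7) in TLB -> HIT
vaddr=238: (0,7) in TLB -> HIT

Answer: MISS HIT HIT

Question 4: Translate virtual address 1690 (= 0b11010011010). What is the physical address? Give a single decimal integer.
vaddr = 1690 = 0b11010011010
Split: l1_idx=6, l2_idx=4, offset=26
L1[6] = 2
L2[2][4] = 21
paddr = 21 * 32 + 26 = 698

Answer: 698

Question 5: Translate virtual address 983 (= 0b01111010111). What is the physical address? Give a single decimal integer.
vaddr = 983 = 0b01111010111
Split: l1_idx=3, l2_idx=6, offset=23
L1[3] = 1
L2[1][6] = 9
paddr = 9 * 32 + 23 = 311

Answer: 311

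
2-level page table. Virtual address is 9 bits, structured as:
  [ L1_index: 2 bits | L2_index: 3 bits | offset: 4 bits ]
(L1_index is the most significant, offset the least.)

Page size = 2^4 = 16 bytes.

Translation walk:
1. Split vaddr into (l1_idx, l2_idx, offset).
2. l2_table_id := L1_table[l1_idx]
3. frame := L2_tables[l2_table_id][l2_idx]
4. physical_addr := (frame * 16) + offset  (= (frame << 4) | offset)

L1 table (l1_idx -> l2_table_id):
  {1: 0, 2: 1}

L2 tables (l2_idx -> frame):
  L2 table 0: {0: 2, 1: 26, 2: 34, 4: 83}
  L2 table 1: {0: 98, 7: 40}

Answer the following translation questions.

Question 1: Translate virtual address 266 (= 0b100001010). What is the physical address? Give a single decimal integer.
vaddr = 266 = 0b100001010
Split: l1_idx=2, l2_idx=0, offset=10
L1[2] = 1
L2[1][0] = 98
paddr = 98 * 16 + 10 = 1578

Answer: 1578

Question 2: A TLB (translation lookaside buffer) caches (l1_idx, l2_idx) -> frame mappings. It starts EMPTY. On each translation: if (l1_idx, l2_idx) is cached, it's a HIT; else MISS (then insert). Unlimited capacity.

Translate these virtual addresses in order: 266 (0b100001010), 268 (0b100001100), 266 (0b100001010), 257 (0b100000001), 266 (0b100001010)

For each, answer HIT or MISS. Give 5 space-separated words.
Answer: MISS HIT HIT HIT HIT

Derivation:
vaddr=266: (2,0) not in TLB -> MISS, insert
vaddr=268: (2,0) in TLB -> HIT
vaddr=266: (2,0) in TLB -> HIT
vaddr=257: (2,0) in TLB -> HIT
vaddr=266: (2,0) in TLB -> HIT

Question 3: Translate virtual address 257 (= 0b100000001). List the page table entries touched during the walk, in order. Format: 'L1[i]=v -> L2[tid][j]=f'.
vaddr = 257 = 0b100000001
Split: l1_idx=2, l2_idx=0, offset=1

Answer: L1[2]=1 -> L2[1][0]=98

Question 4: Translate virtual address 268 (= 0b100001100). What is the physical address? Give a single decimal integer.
Answer: 1580

Derivation:
vaddr = 268 = 0b100001100
Split: l1_idx=2, l2_idx=0, offset=12
L1[2] = 1
L2[1][0] = 98
paddr = 98 * 16 + 12 = 1580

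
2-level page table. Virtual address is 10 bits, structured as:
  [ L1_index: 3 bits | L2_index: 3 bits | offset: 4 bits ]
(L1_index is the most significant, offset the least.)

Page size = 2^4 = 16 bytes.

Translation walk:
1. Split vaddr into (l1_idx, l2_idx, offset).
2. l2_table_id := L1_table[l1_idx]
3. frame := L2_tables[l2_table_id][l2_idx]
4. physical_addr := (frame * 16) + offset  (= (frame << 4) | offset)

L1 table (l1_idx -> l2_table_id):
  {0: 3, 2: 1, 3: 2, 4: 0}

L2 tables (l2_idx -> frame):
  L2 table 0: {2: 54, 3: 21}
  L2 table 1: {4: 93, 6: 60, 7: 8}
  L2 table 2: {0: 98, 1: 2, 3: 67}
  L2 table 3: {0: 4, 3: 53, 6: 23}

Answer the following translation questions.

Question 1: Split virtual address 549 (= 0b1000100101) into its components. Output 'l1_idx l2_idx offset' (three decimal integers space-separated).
Answer: 4 2 5

Derivation:
vaddr = 549 = 0b1000100101
  top 3 bits -> l1_idx = 4
  next 3 bits -> l2_idx = 2
  bottom 4 bits -> offset = 5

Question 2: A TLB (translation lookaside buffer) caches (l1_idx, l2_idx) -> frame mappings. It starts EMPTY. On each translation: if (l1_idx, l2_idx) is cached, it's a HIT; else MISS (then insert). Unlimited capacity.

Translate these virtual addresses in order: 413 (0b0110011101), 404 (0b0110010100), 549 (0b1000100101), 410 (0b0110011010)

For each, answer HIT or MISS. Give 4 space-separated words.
Answer: MISS HIT MISS HIT

Derivation:
vaddr=413: (3,1) not in TLB -> MISS, insert
vaddr=404: (3,1) in TLB -> HIT
vaddr=549: (4,2) not in TLB -> MISS, insert
vaddr=410: (3,1) in TLB -> HIT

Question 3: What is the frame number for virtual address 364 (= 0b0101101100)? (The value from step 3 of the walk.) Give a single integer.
Answer: 60

Derivation:
vaddr = 364: l1_idx=2, l2_idx=6
L1[2] = 1; L2[1][6] = 60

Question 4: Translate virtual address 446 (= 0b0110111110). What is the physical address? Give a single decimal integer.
Answer: 1086

Derivation:
vaddr = 446 = 0b0110111110
Split: l1_idx=3, l2_idx=3, offset=14
L1[3] = 2
L2[2][3] = 67
paddr = 67 * 16 + 14 = 1086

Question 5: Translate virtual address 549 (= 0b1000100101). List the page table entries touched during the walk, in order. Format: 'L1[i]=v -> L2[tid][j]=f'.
Answer: L1[4]=0 -> L2[0][2]=54

Derivation:
vaddr = 549 = 0b1000100101
Split: l1_idx=4, l2_idx=2, offset=5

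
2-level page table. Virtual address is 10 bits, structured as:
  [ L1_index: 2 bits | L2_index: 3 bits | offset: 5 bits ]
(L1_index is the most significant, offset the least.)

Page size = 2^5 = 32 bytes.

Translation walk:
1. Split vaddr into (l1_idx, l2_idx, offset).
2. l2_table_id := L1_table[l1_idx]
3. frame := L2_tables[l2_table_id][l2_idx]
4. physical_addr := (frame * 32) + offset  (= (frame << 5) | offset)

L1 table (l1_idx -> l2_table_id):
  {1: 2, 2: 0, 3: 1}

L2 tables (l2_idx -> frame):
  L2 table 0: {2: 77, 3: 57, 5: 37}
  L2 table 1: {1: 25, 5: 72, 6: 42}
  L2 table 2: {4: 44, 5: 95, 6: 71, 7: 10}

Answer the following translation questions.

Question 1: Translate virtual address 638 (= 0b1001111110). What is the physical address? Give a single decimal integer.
vaddr = 638 = 0b1001111110
Split: l1_idx=2, l2_idx=3, offset=30
L1[2] = 0
L2[0][3] = 57
paddr = 57 * 32 + 30 = 1854

Answer: 1854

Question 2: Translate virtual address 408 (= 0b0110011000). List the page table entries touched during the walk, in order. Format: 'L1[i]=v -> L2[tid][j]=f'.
Answer: L1[1]=2 -> L2[2][4]=44

Derivation:
vaddr = 408 = 0b0110011000
Split: l1_idx=1, l2_idx=4, offset=24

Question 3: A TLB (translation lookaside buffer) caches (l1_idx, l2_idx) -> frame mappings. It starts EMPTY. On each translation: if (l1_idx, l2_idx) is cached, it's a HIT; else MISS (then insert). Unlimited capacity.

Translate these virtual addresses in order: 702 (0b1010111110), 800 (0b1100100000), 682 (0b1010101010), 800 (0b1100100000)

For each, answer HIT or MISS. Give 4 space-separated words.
Answer: MISS MISS HIT HIT

Derivation:
vaddr=702: (2,5) not in TLB -> MISS, insert
vaddr=800: (3,1) not in TLB -> MISS, insert
vaddr=682: (2,5) in TLB -> HIT
vaddr=800: (3,1) in TLB -> HIT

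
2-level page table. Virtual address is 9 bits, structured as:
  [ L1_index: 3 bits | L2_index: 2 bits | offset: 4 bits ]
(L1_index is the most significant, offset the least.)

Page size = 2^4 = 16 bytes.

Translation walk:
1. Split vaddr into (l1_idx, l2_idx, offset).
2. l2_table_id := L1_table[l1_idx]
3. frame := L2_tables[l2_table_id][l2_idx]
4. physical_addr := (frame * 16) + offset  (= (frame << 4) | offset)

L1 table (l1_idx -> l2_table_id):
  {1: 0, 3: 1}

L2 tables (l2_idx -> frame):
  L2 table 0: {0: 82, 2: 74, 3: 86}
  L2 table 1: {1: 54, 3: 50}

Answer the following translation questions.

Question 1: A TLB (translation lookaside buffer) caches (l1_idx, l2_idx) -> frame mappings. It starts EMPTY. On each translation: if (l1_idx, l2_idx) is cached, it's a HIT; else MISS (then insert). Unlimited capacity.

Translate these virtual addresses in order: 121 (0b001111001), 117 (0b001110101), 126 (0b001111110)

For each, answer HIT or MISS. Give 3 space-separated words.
Answer: MISS HIT HIT

Derivation:
vaddr=121: (1,3) not in TLB -> MISS, insert
vaddr=117: (1,3) in TLB -> HIT
vaddr=126: (1,3) in TLB -> HIT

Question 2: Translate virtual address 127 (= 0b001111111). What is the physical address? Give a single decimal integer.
vaddr = 127 = 0b001111111
Split: l1_idx=1, l2_idx=3, offset=15
L1[1] = 0
L2[0][3] = 86
paddr = 86 * 16 + 15 = 1391

Answer: 1391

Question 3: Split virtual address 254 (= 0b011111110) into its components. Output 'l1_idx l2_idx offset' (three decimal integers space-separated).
Answer: 3 3 14

Derivation:
vaddr = 254 = 0b011111110
  top 3 bits -> l1_idx = 3
  next 2 bits -> l2_idx = 3
  bottom 4 bits -> offset = 14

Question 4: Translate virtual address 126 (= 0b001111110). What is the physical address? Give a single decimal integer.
Answer: 1390

Derivation:
vaddr = 126 = 0b001111110
Split: l1_idx=1, l2_idx=3, offset=14
L1[1] = 0
L2[0][3] = 86
paddr = 86 * 16 + 14 = 1390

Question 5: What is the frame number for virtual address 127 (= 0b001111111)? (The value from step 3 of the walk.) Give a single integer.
Answer: 86

Derivation:
vaddr = 127: l1_idx=1, l2_idx=3
L1[1] = 0; L2[0][3] = 86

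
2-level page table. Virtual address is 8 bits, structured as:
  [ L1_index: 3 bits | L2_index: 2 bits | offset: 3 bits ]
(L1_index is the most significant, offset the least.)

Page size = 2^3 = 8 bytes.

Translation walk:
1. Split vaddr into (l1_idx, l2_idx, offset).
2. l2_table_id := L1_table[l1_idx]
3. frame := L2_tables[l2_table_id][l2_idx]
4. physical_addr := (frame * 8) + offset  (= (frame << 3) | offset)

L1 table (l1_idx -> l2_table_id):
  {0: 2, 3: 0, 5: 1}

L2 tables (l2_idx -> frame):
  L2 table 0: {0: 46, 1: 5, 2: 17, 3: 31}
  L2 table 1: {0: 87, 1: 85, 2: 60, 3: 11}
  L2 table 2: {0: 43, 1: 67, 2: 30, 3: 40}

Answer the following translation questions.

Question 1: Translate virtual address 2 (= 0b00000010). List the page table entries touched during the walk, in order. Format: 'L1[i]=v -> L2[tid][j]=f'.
Answer: L1[0]=2 -> L2[2][0]=43

Derivation:
vaddr = 2 = 0b00000010
Split: l1_idx=0, l2_idx=0, offset=2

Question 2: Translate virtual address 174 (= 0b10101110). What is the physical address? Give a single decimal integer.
Answer: 686

Derivation:
vaddr = 174 = 0b10101110
Split: l1_idx=5, l2_idx=1, offset=6
L1[5] = 1
L2[1][1] = 85
paddr = 85 * 8 + 6 = 686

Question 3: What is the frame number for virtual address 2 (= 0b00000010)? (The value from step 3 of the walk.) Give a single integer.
vaddr = 2: l1_idx=0, l2_idx=0
L1[0] = 2; L2[2][0] = 43

Answer: 43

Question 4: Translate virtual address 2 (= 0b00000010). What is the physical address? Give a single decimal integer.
Answer: 346

Derivation:
vaddr = 2 = 0b00000010
Split: l1_idx=0, l2_idx=0, offset=2
L1[0] = 2
L2[2][0] = 43
paddr = 43 * 8 + 2 = 346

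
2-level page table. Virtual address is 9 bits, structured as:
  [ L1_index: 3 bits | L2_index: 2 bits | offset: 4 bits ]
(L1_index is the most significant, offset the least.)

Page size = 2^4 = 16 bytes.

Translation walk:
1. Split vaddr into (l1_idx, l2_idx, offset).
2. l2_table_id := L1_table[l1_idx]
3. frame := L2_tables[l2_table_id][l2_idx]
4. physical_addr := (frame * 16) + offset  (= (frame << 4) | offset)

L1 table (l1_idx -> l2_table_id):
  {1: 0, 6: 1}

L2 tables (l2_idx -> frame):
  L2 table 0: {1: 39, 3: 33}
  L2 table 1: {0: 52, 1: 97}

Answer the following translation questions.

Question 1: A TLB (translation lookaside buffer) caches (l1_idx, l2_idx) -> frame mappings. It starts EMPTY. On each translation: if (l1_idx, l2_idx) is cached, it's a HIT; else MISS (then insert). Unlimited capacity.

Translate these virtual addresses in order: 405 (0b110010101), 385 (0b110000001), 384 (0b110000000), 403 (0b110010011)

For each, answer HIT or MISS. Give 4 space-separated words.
Answer: MISS MISS HIT HIT

Derivation:
vaddr=405: (6,1) not in TLB -> MISS, insert
vaddr=385: (6,0) not in TLB -> MISS, insert
vaddr=384: (6,0) in TLB -> HIT
vaddr=403: (6,1) in TLB -> HIT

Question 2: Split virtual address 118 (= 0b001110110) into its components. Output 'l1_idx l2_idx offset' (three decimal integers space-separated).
Answer: 1 3 6

Derivation:
vaddr = 118 = 0b001110110
  top 3 bits -> l1_idx = 1
  next 2 bits -> l2_idx = 3
  bottom 4 bits -> offset = 6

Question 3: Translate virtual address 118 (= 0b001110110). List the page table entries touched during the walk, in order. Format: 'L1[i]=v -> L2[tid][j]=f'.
Answer: L1[1]=0 -> L2[0][3]=33

Derivation:
vaddr = 118 = 0b001110110
Split: l1_idx=1, l2_idx=3, offset=6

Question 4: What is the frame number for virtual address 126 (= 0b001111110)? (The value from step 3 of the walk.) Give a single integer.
Answer: 33

Derivation:
vaddr = 126: l1_idx=1, l2_idx=3
L1[1] = 0; L2[0][3] = 33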